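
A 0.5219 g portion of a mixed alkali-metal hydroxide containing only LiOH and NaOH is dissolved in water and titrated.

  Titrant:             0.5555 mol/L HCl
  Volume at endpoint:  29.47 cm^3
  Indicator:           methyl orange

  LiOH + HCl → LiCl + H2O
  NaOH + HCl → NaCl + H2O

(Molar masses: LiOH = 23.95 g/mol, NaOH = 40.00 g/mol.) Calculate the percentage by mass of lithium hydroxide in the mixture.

38.01 %

n(HCl) = 0.02947 × 0.5555 = 0.01637 mol
Let x = n(LiOH), y = n(NaOH).
Titrant: 1x + 1y = 0.01637;  mass: 23.95x + 40.00y = 0.5219
Solving, x = 8.282 × 10^-3 mol, y = 8.089 × 10^-3 mol
mass of LiOH = 8.282 × 10^-3 × 23.95 = 0.1983 g
% LiOH = 0.1983 / 0.5219 × 100 = 38.01 %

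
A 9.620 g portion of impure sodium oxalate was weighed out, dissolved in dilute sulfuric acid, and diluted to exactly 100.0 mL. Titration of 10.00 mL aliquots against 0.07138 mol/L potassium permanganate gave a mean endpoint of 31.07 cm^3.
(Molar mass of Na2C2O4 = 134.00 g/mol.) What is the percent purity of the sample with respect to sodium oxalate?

77.23 %

2 MnO4^- + 5 C2O4^2- + 16 H^+ → 2 Mn^2+ + 10 CO2 + 8 H2O
n(KMnO4) per titration = 0.03107 × 0.07138 = 2.218 × 10^-3 mol
From the 5:2 ratio, n(Na2C2O4) in each aliquot = 5/2 × 2.218 × 10^-3 = 5.544 × 10^-3 mol
n(Na2C2O4) in the whole flask = 5.544 × 10^-3 × 100.0/10.00 = 0.05544 mol
mass of Na2C2O4 = 0.05544 × 134.00 = 7.430 g
% Na2C2O4 = 7.430 / 9.620 × 100 = 77.23 %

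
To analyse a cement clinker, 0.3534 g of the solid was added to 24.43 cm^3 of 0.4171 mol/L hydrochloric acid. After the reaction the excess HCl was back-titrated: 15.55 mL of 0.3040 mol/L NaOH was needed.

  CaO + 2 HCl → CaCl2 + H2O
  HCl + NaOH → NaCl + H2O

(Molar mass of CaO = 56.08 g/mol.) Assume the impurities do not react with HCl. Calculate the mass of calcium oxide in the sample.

0.1532 g

n(HCl) added = 0.02443 × 0.4171 = 0.01019 mol
n(NaOH) used in back-titration = 0.01555 × 0.3040 = 4.727 × 10^-3 mol
n(HCl) left over = 4.727 × 10^-3 mol (1:1 ratio)
n(HCl) consumed by analyte = 0.01019 − 4.727 × 10^-3 = 5.463 × 10^-3 mol
From the 1:2 ratio, n(CaO) = 1/2 × 5.463 × 10^-3 = 2.731 × 10^-3 mol
mass of CaO = 2.731 × 10^-3 × 56.08 = 0.1532 g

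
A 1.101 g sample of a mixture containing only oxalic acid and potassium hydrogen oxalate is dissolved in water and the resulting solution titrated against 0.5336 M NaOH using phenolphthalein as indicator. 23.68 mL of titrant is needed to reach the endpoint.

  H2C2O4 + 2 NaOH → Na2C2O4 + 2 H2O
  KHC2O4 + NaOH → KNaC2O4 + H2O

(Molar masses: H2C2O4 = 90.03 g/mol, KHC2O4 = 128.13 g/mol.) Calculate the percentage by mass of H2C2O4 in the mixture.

n(NaOH) = 0.02368 × 0.5336 = 0.01264 mol
Let x = n(H2C2O4), y = n(KHC2O4).
Titrant: 2x + 1y = 0.01264;  mass: 90.03x + 128.13y = 1.101
Solving, x = 3.116 × 10^-3 mol, y = 6.403 × 10^-3 mol
mass of H2C2O4 = 3.116 × 10^-3 × 90.03 = 0.2806 g
% H2C2O4 = 0.2806 / 1.101 × 100 = 25.48 %

25.48 %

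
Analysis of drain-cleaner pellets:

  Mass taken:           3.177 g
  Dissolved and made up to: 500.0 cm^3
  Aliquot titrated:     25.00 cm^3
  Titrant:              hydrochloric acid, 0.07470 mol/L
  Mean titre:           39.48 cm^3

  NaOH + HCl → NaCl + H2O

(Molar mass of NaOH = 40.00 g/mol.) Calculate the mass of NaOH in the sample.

n(HCl) per titration = 0.03948 × 0.07470 = 2.949 × 10^-3 mol
n(NaOH) in each aliquot = 2.949 × 10^-3 mol (1:1 ratio)
n(NaOH) in the whole flask = 2.949 × 10^-3 × 500.0/25.00 = 0.05898 mol
mass of NaOH = 0.05898 × 40.00 = 2.359 g

2.359 g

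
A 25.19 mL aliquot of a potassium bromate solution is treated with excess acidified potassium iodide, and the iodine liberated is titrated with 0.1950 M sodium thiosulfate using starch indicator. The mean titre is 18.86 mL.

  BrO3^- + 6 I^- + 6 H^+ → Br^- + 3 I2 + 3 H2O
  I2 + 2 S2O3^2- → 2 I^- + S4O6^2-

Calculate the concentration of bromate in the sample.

0.02433 M

n(S2O3^2-) = 0.01886 × 0.1950 = 3.678 × 10^-3 mol
n(I2) = n(S2O3^2-)/2 = 1.839 × 10^-3 mol
From the 1:3 ratio, n(BrO3^-) in the aliquot = 1/3 × 1.839 × 10^-3 = 6.130 × 10^-4 mol
[BrO3^-] = 6.130 × 10^-4 / 0.02519 = 0.02433 mol/L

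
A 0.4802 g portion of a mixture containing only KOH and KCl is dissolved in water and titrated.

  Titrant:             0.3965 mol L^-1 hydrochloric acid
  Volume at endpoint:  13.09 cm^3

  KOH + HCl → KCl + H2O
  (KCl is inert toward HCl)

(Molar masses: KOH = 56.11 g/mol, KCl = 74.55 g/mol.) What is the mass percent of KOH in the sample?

60.65 %

n(HCl) = 0.01309 × 0.3965 = 5.190 × 10^-3 mol
Let x = n(KOH), y = n(KCl).
Titrant: 1x = 5.190 × 10^-3;  mass: 56.11x + 74.55y = 0.4802
Solving, x = 5.190 × 10^-3 mol, y = 2.535 × 10^-3 mol
mass of KOH = 5.190 × 10^-3 × 56.11 = 0.2912 g
% KOH = 0.2912 / 0.4802 × 100 = 60.65 %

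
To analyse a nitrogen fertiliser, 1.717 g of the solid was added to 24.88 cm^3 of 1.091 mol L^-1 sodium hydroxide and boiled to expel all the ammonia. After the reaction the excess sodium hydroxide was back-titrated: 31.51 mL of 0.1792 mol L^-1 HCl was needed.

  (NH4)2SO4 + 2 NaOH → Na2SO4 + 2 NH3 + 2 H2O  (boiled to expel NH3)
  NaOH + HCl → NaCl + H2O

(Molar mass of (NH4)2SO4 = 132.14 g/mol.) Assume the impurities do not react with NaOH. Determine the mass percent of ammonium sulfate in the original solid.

n(NaOH) added = 0.02488 × 1.091 = 0.02714 mol
n(HCl) used in back-titration = 0.03151 × 0.1792 = 5.647 × 10^-3 mol
n(NaOH) left over = 5.647 × 10^-3 mol (1:1 ratio)
n(NaOH) consumed by analyte = 0.02714 − 5.647 × 10^-3 = 0.02150 mol
From the 1:2 ratio, n((NH4)2SO4) = 1/2 × 0.02150 = 0.01075 mol
mass of (NH4)2SO4 = 0.01075 × 132.14 = 1.420 g
% (NH4)2SO4 = 1.420 / 1.717 × 100 = 82.72 %

82.72 %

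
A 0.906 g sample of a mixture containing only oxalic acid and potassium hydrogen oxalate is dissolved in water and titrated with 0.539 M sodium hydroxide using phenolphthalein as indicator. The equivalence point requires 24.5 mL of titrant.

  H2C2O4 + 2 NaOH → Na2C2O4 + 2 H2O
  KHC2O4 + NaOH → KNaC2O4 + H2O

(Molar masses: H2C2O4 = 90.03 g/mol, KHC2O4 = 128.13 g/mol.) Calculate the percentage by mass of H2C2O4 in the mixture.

47.0 %

n(NaOH) = 0.0245 × 0.539 = 0.0132 mol
Let x = n(H2C2O4), y = n(KHC2O4).
Titrant: 2x + 1y = 0.0132;  mass: 90.03x + 128.13y = 0.906
Solving, x = 4.73 × 10^-3 mol, y = 3.75 × 10^-3 mol
mass of H2C2O4 = 4.73 × 10^-3 × 90.03 = 0.426 g
% H2C2O4 = 0.426 / 0.906 × 100 = 47.0 %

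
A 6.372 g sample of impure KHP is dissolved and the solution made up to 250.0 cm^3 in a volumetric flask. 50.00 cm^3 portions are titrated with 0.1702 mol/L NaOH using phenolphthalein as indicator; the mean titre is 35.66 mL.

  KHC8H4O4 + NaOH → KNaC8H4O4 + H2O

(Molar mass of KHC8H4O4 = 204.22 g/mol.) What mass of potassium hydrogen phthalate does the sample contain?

6.197 g

n(NaOH) per titration = 0.03566 × 0.1702 = 6.069 × 10^-3 mol
n(KHC8H4O4) in each aliquot = 6.069 × 10^-3 mol (1:1 ratio)
n(KHC8H4O4) in the whole flask = 6.069 × 10^-3 × 250.0/50.00 = 0.03035 mol
mass of KHC8H4O4 = 0.03035 × 204.22 = 6.197 g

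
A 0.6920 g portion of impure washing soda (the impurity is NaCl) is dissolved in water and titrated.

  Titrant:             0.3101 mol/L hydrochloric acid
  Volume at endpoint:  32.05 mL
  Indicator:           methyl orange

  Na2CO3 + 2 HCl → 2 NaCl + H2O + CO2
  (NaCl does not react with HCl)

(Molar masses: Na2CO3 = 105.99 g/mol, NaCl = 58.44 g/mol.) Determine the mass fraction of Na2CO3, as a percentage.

76.11 %

n(HCl) = 0.03205 × 0.3101 = 9.939 × 10^-3 mol
Let x = n(Na2CO3), y = n(NaCl).
Titrant: 2x = 9.939 × 10^-3;  mass: 105.99x + 58.44y = 0.6920
Solving, x = 4.969 × 10^-3 mol, y = 2.829 × 10^-3 mol
mass of Na2CO3 = 4.969 × 10^-3 × 105.99 = 0.5267 g
% Na2CO3 = 0.5267 / 0.6920 × 100 = 76.11 %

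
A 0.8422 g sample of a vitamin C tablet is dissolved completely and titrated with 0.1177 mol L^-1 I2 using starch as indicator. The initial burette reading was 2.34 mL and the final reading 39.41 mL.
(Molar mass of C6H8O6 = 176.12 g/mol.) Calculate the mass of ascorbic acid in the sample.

0.7684 g

C6H8O6 + I2 → C6H6O6 + 2 HI
n(I2) = 0.03707 L × 0.1177 mol/L = 4.363 × 10^-3 mol
n(C6H8O6) = 4.363 × 10^-3 mol (1:1 ratio)
mass of C6H8O6 = 4.363 × 10^-3 × 176.12 g/mol = 0.7684 g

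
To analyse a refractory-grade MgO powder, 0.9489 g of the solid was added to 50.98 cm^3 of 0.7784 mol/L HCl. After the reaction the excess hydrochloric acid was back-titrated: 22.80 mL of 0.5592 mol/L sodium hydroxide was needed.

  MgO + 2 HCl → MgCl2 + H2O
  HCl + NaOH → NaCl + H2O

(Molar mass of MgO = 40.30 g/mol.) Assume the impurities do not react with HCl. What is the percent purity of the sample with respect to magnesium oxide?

57.19 %

n(HCl) added = 0.05098 × 0.7784 = 0.03968 mol
n(NaOH) used in back-titration = 0.02280 × 0.5592 = 0.01275 mol
n(HCl) left over = 0.01275 mol (1:1 ratio)
n(HCl) consumed by analyte = 0.03968 − 0.01275 = 0.02693 mol
From the 1:2 ratio, n(MgO) = 1/2 × 0.02693 = 0.01347 mol
mass of MgO = 0.01347 × 40.30 = 0.5427 g
% MgO = 0.5427 / 0.9489 × 100 = 57.19 %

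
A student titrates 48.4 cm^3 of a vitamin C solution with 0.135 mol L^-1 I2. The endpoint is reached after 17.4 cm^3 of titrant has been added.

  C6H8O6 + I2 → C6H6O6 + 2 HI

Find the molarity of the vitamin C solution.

0.0485 mol/L

n(I2) = 0.0174 L × 0.135 mol/L = 2.35 × 10^-3 mol
n(C6H8O6) = 2.35 × 10^-3 mol (1:1 mole ratio)
[C6H8O6] = 2.35 × 10^-3 mol / 0.0484 L = 0.0485 mol/L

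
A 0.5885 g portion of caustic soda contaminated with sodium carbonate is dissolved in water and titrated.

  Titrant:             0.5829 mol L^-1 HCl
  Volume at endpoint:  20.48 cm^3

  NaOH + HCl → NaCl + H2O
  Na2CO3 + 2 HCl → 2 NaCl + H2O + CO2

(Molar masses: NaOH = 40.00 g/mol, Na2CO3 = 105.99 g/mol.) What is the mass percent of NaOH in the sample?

23.09 %

n(HCl) = 0.02048 × 0.5829 = 0.01194 mol
Let x = n(NaOH), y = n(Na2CO3).
Titrant: 1x + 2y = 0.01194;  mass: 40.00x + 105.99y = 0.5885
Solving, x = 3.397 × 10^-3 mol, y = 4.270 × 10^-3 mol
mass of NaOH = 3.397 × 10^-3 × 40.00 = 0.1359 g
% NaOH = 0.1359 / 0.5885 × 100 = 23.09 %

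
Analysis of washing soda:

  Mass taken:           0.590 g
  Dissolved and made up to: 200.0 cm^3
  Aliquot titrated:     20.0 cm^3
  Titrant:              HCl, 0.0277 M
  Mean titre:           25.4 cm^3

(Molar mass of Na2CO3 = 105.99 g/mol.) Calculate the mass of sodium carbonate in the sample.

Na2CO3 + 2 HCl → 2 NaCl + H2O + CO2
n(HCl) per titration = 0.0254 × 0.0277 = 7.04 × 10^-4 mol
From the 1:2 ratio, n(Na2CO3) in each aliquot = 1/2 × 7.04 × 10^-4 = 3.52 × 10^-4 mol
n(Na2CO3) in the whole flask = 3.52 × 10^-4 × 200.0/20.0 = 3.52 × 10^-3 mol
mass of Na2CO3 = 3.52 × 10^-3 × 105.99 = 0.373 g

0.373 g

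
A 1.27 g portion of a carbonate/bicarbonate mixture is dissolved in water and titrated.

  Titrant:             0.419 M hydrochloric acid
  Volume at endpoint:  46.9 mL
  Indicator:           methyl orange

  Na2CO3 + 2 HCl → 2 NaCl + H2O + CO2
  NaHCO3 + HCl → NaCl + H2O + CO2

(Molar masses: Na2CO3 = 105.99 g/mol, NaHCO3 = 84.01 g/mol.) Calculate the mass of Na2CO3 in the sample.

n(HCl) = 0.0469 × 0.419 = 0.0197 mol
Let x = n(Na2CO3), y = n(NaHCO3).
Titrant: 2x + 1y = 0.0197;  mass: 105.99x + 84.01y = 1.27
Solving, x = 6.14 × 10^-3 mol, y = 7.37 × 10^-3 mol
mass of Na2CO3 = 6.14 × 10^-3 × 105.99 = 0.651 g

0.651 g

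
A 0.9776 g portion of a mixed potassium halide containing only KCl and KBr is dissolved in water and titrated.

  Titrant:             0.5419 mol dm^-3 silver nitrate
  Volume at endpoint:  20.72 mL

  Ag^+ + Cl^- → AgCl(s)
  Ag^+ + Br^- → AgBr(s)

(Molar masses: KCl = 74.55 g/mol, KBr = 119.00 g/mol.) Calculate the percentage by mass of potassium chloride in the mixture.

61.51 %

n(AgNO3) = 0.02072 × 0.5419 = 0.01123 mol
Let x = n(KCl), y = n(KBr).
Titrant: 1x + 1y = 0.01123;  mass: 74.55x + 119.00y = 0.9776
Solving, x = 8.066 × 10^-3 mol, y = 3.162 × 10^-3 mol
mass of KCl = 8.066 × 10^-3 × 74.55 = 0.6014 g
% KCl = 0.6014 / 0.9776 × 100 = 61.51 %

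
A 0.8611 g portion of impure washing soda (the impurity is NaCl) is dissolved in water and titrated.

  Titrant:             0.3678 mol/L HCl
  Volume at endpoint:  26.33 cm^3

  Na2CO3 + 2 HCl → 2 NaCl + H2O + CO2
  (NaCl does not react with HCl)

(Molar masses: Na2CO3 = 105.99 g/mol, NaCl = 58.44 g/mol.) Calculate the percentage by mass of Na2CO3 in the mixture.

59.60 %

n(HCl) = 0.02633 × 0.3678 = 9.684 × 10^-3 mol
Let x = n(Na2CO3), y = n(NaCl).
Titrant: 2x = 9.684 × 10^-3;  mass: 105.99x + 58.44y = 0.8611
Solving, x = 4.842 × 10^-3 mol, y = 5.953 × 10^-3 mol
mass of Na2CO3 = 4.842 × 10^-3 × 105.99 = 0.5132 g
% Na2CO3 = 0.5132 / 0.8611 × 100 = 59.60 %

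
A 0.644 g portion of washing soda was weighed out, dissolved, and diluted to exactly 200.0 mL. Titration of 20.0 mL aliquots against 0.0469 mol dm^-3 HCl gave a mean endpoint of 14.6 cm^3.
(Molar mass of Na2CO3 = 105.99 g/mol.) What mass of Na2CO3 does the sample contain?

0.363 g

Na2CO3 + 2 HCl → 2 NaCl + H2O + CO2
n(HCl) per titration = 0.0146 × 0.0469 = 6.85 × 10^-4 mol
From the 1:2 ratio, n(Na2CO3) in each aliquot = 1/2 × 6.85 × 10^-4 = 3.42 × 10^-4 mol
n(Na2CO3) in the whole flask = 3.42 × 10^-4 × 200.0/20.0 = 3.42 × 10^-3 mol
mass of Na2CO3 = 3.42 × 10^-3 × 105.99 = 0.363 g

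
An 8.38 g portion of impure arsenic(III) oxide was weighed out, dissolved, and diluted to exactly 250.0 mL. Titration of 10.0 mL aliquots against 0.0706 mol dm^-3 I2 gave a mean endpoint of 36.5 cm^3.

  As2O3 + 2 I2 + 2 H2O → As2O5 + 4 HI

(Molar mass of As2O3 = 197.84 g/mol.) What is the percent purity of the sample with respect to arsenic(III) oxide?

76.0 %

n(I2) per titration = 0.0365 × 0.0706 = 2.58 × 10^-3 mol
From the 1:2 ratio, n(As2O3) in each aliquot = 1/2 × 2.58 × 10^-3 = 1.29 × 10^-3 mol
n(As2O3) in the whole flask = 1.29 × 10^-3 × 250.0/10.0 = 0.0322 mol
mass of As2O3 = 0.0322 × 197.84 = 6.37 g
% As2O3 = 6.37 / 8.38 × 100 = 76.0 %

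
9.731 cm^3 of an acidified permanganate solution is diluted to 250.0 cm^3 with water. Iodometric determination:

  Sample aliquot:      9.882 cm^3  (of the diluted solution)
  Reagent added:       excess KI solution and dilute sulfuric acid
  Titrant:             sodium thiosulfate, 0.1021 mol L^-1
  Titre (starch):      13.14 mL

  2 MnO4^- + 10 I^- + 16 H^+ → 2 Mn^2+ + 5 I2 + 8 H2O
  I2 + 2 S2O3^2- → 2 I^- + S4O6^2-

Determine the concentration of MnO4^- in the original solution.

0.6976 mol/L

n(S2O3^2-) = 0.01314 × 0.1021 = 1.342 × 10^-3 mol
n(I2) = n(S2O3^2-)/2 = 6.708 × 10^-4 mol
From the 2:5 ratio, n(MnO4^-) in the aliquot = 2/5 × 6.708 × 10^-4 = 2.683 × 10^-4 mol
[MnO4^-]_dilute = 2.683 × 10^-4 / 0.009882 = 0.02715 mol/L
[MnO4^-]_original = 0.02715 × 250.0/9.731 = 0.6976 mol/L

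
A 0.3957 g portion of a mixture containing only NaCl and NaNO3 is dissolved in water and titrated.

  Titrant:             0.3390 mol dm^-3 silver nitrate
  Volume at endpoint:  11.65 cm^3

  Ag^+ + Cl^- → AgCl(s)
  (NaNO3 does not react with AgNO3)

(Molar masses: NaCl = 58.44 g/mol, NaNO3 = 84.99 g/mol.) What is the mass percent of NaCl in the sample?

n(AgNO3) = 0.01165 × 0.3390 = 3.949 × 10^-3 mol
Let x = n(NaCl), y = n(NaNO3).
Titrant: 1x = 3.949 × 10^-3;  mass: 58.44x + 84.99y = 0.3957
Solving, x = 3.949 × 10^-3 mol, y = 1.940 × 10^-3 mol
mass of NaCl = 3.949 × 10^-3 × 58.44 = 0.2308 g
% NaCl = 0.2308 / 0.3957 × 100 = 58.33 %

58.33 %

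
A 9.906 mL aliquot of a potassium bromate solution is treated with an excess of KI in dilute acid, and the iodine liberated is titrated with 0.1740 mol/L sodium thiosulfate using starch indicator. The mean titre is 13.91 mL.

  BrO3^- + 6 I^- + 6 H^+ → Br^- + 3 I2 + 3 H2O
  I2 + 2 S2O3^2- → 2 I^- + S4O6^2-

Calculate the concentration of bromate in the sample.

0.04072 mol/L

n(S2O3^2-) = 0.01391 × 0.1740 = 2.420 × 10^-3 mol
n(I2) = n(S2O3^2-)/2 = 1.210 × 10^-3 mol
From the 1:3 ratio, n(BrO3^-) in the aliquot = 1/3 × 1.210 × 10^-3 = 4.034 × 10^-4 mol
[BrO3^-] = 4.034 × 10^-4 / 0.009906 = 0.04072 mol/L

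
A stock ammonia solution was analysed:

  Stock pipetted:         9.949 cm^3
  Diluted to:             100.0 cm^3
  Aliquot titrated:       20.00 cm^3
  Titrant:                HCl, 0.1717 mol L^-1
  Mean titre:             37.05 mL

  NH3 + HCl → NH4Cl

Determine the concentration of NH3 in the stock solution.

3.197 mol/L

n(HCl) = 0.03705 × 0.1717 = 6.361 × 10^-3 mol
n(NH3) in the aliquot = 6.361 × 10^-3 mol (1:1 ratio)
[NH3]_dilute = 6.361 × 10^-3 / 0.02000 = 0.3181 mol/L
Dilution factor = 100.0 / 9.949 = 10.05
[NH3]_stock = 0.3181 × 10.05 = 3.197 mol/L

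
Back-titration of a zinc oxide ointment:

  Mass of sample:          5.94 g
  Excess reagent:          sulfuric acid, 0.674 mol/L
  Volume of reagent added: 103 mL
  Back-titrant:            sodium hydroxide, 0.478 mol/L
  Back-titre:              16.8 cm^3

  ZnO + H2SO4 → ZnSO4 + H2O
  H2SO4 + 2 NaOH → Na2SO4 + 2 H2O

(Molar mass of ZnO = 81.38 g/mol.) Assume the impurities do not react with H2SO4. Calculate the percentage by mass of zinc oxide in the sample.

n(H2SO4) added = 0.103 × 0.674 = 0.0694 mol
n(NaOH) used in back-titration = 0.0168 × 0.478 = 8.03 × 10^-3 mol
From the 1:2 ratio, n(H2SO4) left over = 1/2 × 8.03 × 10^-3 = 4.02 × 10^-3 mol
n(H2SO4) consumed by analyte = 0.0694 − 4.02 × 10^-3 = 0.0654 mol
n(ZnO) = 0.0654 mol (1:1 ratio)
mass of ZnO = 0.0654 × 81.38 = 5.32 g
% ZnO = 5.32 / 5.94 × 100 = 89.6 %

89.6 %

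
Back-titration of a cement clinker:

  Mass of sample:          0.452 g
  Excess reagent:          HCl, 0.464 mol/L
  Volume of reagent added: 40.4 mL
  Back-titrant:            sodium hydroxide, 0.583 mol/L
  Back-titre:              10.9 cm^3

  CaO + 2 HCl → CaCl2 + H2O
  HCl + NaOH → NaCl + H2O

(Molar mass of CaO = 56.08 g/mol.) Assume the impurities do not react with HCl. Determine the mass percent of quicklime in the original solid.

n(HCl) added = 0.0404 × 0.464 = 0.0187 mol
n(NaOH) used in back-titration = 0.0109 × 0.583 = 6.35 × 10^-3 mol
n(HCl) left over = 6.35 × 10^-3 mol (1:1 ratio)
n(HCl) consumed by analyte = 0.0187 − 6.35 × 10^-3 = 0.0124 mol
From the 1:2 ratio, n(CaO) = 1/2 × 0.0124 = 6.20 × 10^-3 mol
mass of CaO = 6.20 × 10^-3 × 56.08 = 0.347 g
% CaO = 0.347 / 0.452 × 100 = 76.9 %

76.9 %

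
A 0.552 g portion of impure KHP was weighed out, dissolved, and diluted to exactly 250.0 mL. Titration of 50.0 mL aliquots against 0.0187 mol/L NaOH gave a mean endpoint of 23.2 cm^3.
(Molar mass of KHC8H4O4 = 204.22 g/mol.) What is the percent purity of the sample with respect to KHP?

80.3 %

KHC8H4O4 + NaOH → KNaC8H4O4 + H2O
n(NaOH) per titration = 0.0232 × 0.0187 = 4.34 × 10^-4 mol
n(KHC8H4O4) in each aliquot = 4.34 × 10^-4 mol (1:1 ratio)
n(KHC8H4O4) in the whole flask = 4.34 × 10^-4 × 250.0/50.0 = 2.17 × 10^-3 mol
mass of KHC8H4O4 = 2.17 × 10^-3 × 204.22 = 0.443 g
% KHC8H4O4 = 0.443 / 0.552 × 100 = 80.3 %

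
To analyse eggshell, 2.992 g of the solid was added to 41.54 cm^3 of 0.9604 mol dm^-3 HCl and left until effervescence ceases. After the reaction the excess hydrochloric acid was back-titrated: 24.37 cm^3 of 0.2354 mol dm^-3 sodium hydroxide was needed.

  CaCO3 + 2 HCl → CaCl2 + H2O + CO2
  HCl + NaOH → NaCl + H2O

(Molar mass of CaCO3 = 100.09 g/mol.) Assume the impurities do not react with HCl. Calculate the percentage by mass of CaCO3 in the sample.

n(HCl) added = 0.04154 × 0.9604 = 0.03990 mol
n(NaOH) used in back-titration = 0.02437 × 0.2354 = 5.737 × 10^-3 mol
n(HCl) left over = 5.737 × 10^-3 mol (1:1 ratio)
n(HCl) consumed by analyte = 0.03990 − 5.737 × 10^-3 = 0.03416 mol
From the 1:2 ratio, n(CaCO3) = 1/2 × 0.03416 = 0.01708 mol
mass of CaCO3 = 0.01708 × 100.09 = 1.709 g
% CaCO3 = 1.709 / 2.992 × 100 = 57.13 %

57.13 %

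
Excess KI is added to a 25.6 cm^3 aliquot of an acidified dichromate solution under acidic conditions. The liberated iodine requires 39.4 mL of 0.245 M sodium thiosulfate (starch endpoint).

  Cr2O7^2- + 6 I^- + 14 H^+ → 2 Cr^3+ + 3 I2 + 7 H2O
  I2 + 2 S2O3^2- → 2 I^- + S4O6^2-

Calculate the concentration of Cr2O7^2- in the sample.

n(S2O3^2-) = 0.0394 × 0.245 = 9.65 × 10^-3 mol
n(I2) = n(S2O3^2-)/2 = 4.83 × 10^-3 mol
From the 1:3 ratio, n(Cr2O7^2-) in the aliquot = 1/3 × 4.83 × 10^-3 = 1.61 × 10^-3 mol
[Cr2O7^2-] = 1.61 × 10^-3 / 0.0256 = 0.0628 mol/L

0.0628 M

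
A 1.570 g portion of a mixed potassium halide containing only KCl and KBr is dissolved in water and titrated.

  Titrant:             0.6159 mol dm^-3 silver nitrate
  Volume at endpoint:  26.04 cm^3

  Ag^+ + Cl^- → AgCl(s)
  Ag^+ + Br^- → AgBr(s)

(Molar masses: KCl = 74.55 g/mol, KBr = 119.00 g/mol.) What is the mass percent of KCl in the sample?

n(AgNO3) = 0.02604 × 0.6159 = 0.01604 mol
Let x = n(KCl), y = n(KBr).
Titrant: 1x + 1y = 0.01604;  mass: 74.55x + 119.00y = 1.570
Solving, x = 7.616 × 10^-3 mol, y = 8.422 × 10^-3 mol
mass of KCl = 7.616 × 10^-3 × 74.55 = 0.5678 g
% KCl = 0.5678 / 1.570 × 100 = 36.16 %

36.16 %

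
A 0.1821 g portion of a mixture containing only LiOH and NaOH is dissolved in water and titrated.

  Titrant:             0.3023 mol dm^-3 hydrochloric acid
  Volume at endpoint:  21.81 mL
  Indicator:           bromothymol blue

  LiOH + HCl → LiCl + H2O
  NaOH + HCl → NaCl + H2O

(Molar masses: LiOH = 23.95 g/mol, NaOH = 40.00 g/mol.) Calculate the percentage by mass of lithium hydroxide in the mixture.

n(HCl) = 0.02181 × 0.3023 = 6.593 × 10^-3 mol
Let x = n(LiOH), y = n(NaOH).
Titrant: 1x + 1y = 6.593 × 10^-3;  mass: 23.95x + 40.00y = 0.1821
Solving, x = 5.086 × 10^-3 mol, y = 1.507 × 10^-3 mol
mass of LiOH = 5.086 × 10^-3 × 23.95 = 0.1218 g
% LiOH = 0.1218 / 0.1821 × 100 = 66.89 %

66.89 %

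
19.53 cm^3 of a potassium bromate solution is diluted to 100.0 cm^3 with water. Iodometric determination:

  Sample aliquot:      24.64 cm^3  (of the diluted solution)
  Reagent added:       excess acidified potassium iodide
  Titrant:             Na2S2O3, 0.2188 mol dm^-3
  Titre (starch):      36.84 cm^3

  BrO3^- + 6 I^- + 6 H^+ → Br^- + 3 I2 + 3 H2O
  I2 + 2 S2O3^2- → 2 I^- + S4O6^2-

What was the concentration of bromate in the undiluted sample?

n(S2O3^2-) = 0.03684 × 0.2188 = 8.061 × 10^-3 mol
n(I2) = n(S2O3^2-)/2 = 4.030 × 10^-3 mol
From the 1:3 ratio, n(BrO3^-) in the aliquot = 1/3 × 4.030 × 10^-3 = 1.343 × 10^-3 mol
[BrO3^-]_dilute = 1.343 × 10^-3 / 0.02464 = 0.05452 mol/L
[BrO3^-]_original = 0.05452 × 100.0/19.53 = 0.2792 mol/L

0.2792 mol/L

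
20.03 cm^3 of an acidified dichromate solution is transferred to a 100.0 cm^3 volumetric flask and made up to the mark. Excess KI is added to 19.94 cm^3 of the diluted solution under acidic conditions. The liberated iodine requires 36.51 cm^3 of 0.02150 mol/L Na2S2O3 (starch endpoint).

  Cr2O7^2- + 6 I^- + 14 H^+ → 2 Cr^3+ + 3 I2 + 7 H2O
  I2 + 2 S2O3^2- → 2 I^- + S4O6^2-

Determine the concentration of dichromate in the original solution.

0.03276 mol/L

n(S2O3^2-) = 0.03651 × 0.02150 = 7.850 × 10^-4 mol
n(I2) = n(S2O3^2-)/2 = 3.925 × 10^-4 mol
From the 1:3 ratio, n(Cr2O7^2-) in the aliquot = 1/3 × 3.925 × 10^-4 = 1.308 × 10^-4 mol
[Cr2O7^2-]_dilute = 1.308 × 10^-4 / 0.01994 = 0.006561 mol/L
[Cr2O7^2-]_original = 0.006561 × 100.0/20.03 = 0.03276 mol/L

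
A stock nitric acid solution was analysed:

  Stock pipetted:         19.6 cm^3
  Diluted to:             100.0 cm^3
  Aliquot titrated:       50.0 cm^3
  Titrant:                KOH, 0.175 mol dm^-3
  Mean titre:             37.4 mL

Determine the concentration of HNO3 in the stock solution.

HNO3 + KOH → KNO3 + H2O
n(KOH) = 0.0374 × 0.175 = 6.54 × 10^-3 mol
n(HNO3) in the aliquot = 6.54 × 10^-3 mol (1:1 ratio)
[HNO3]_dilute = 6.54 × 10^-3 / 0.0500 = 0.131 mol/L
Dilution factor = 100.0 / 19.6 = 5.102
[HNO3]_stock = 0.131 × 5.102 = 0.668 mol/L

0.668 mol/L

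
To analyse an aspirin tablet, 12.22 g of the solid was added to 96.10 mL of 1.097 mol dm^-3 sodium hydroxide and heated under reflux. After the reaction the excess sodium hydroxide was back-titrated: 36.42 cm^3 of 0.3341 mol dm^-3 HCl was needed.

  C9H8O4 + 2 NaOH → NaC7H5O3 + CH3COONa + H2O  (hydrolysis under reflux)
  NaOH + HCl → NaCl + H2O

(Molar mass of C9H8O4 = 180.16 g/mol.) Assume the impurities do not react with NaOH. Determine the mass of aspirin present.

8.400 g

n(NaOH) added = 0.09610 × 1.097 = 0.1054 mol
n(HCl) used in back-titration = 0.03642 × 0.3341 = 0.01217 mol
n(NaOH) left over = 0.01217 mol (1:1 ratio)
n(NaOH) consumed by analyte = 0.1054 − 0.01217 = 0.09325 mol
From the 1:2 ratio, n(C9H8O4) = 1/2 × 0.09325 = 0.04663 mol
mass of C9H8O4 = 0.04663 × 180.16 = 8.400 g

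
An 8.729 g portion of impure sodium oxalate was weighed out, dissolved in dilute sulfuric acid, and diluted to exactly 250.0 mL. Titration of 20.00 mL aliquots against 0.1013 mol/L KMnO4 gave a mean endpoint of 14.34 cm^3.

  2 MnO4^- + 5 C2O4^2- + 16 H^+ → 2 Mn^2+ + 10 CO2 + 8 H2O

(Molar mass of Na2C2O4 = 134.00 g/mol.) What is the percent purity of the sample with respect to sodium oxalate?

n(KMnO4) per titration = 0.01434 × 0.1013 = 1.453 × 10^-3 mol
From the 5:2 ratio, n(Na2C2O4) in each aliquot = 5/2 × 1.453 × 10^-3 = 3.632 × 10^-3 mol
n(Na2C2O4) in the whole flask = 3.632 × 10^-3 × 250.0/20.00 = 0.04540 mol
mass of Na2C2O4 = 0.04540 × 134.00 = 6.083 g
% Na2C2O4 = 6.083 / 8.729 × 100 = 69.69 %

69.69 %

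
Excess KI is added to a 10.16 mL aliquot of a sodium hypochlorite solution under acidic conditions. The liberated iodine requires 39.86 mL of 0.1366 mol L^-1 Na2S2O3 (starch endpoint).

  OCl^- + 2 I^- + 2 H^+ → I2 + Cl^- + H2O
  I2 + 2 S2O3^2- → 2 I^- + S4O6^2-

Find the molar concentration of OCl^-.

0.2680 mol/L

n(S2O3^2-) = 0.03986 × 0.1366 = 5.445 × 10^-3 mol
n(I2) = n(S2O3^2-)/2 = 2.722 × 10^-3 mol
n(OCl^-) in the aliquot = 2.722 × 10^-3 mol (1:1 ratio)
[OCl^-] = 2.722 × 10^-3 / 0.01016 = 0.2680 mol/L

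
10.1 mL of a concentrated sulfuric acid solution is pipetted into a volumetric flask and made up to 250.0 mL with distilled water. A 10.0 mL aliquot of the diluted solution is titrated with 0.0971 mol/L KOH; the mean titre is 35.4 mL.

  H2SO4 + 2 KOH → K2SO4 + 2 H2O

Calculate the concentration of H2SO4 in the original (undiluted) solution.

4.25 mol/L

n(KOH) = 0.0354 × 0.0971 = 3.44 × 10^-3 mol
From the 1:2 ratio, n(H2SO4) in the aliquot = 1/2 × 3.44 × 10^-3 = 1.72 × 10^-3 mol
[H2SO4]_dilute = 1.72 × 10^-3 / 0.0100 = 0.172 mol/L
Dilution factor = 250.0 / 10.1 = 24.75
[H2SO4]_stock = 0.172 × 24.75 = 4.25 mol/L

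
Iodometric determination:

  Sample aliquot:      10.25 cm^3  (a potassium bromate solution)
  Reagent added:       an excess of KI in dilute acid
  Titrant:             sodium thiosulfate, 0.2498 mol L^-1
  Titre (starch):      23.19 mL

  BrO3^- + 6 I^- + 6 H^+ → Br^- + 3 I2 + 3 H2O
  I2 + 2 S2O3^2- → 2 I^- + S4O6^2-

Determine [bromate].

0.09419 mol/L

n(S2O3^2-) = 0.02319 × 0.2498 = 5.793 × 10^-3 mol
n(I2) = n(S2O3^2-)/2 = 2.896 × 10^-3 mol
From the 1:3 ratio, n(BrO3^-) in the aliquot = 1/3 × 2.896 × 10^-3 = 9.655 × 10^-4 mol
[BrO3^-] = 9.655 × 10^-4 / 0.01025 = 0.09419 mol/L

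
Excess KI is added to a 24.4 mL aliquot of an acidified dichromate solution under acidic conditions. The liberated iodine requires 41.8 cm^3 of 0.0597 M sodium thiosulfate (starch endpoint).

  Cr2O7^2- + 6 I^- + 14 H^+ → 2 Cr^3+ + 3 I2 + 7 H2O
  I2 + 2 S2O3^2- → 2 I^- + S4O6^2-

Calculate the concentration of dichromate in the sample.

0.0170 M

n(S2O3^2-) = 0.0418 × 0.0597 = 2.50 × 10^-3 mol
n(I2) = n(S2O3^2-)/2 = 1.25 × 10^-3 mol
From the 1:3 ratio, n(Cr2O7^2-) in the aliquot = 1/3 × 1.25 × 10^-3 = 4.16 × 10^-4 mol
[Cr2O7^2-] = 4.16 × 10^-4 / 0.0244 = 0.0170 mol/L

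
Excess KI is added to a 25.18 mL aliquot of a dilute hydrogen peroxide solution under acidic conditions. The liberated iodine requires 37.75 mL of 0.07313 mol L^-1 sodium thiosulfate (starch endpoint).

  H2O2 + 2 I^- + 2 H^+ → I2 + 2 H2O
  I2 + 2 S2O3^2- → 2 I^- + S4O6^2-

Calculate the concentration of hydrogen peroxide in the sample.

n(S2O3^2-) = 0.03775 × 0.07313 = 2.761 × 10^-3 mol
n(I2) = n(S2O3^2-)/2 = 1.380 × 10^-3 mol
n(H2O2) in the aliquot = 1.380 × 10^-3 mol (1:1 ratio)
[H2O2] = 1.380 × 10^-3 / 0.02518 = 0.05482 mol/L

0.05482 mol/L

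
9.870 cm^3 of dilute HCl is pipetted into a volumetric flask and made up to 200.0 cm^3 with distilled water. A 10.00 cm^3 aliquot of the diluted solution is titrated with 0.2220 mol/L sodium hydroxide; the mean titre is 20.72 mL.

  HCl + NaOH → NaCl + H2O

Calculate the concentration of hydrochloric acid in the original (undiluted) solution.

n(NaOH) = 0.02072 × 0.2220 = 4.600 × 10^-3 mol
n(HCl) in the aliquot = 4.600 × 10^-3 mol (1:1 ratio)
[HCl]_dilute = 4.600 × 10^-3 / 0.01000 = 0.4600 mol/L
Dilution factor = 200.0 / 9.870 = 20.26
[HCl]_stock = 0.4600 × 20.26 = 9.321 mol/L

9.321 mol/L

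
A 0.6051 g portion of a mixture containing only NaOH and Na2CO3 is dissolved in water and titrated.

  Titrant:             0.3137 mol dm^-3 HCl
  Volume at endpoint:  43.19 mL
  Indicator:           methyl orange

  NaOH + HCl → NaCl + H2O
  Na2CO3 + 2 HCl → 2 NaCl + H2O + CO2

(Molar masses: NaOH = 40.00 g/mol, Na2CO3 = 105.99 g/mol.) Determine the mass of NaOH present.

n(HCl) = 0.04319 × 0.3137 = 0.01355 mol
Let x = n(NaOH), y = n(Na2CO3).
Titrant: 1x + 2y = 0.01355;  mass: 40.00x + 105.99y = 0.6051
Solving, x = 8.689 × 10^-3 mol, y = 2.430 × 10^-3 mol
mass of NaOH = 8.689 × 10^-3 × 40.00 = 0.3476 g

0.3476 g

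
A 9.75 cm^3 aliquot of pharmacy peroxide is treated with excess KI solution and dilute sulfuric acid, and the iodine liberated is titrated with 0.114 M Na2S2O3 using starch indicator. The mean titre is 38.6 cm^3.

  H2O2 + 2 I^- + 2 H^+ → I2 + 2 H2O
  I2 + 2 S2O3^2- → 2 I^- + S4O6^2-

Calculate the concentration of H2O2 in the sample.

n(S2O3^2-) = 0.0386 × 0.114 = 4.40 × 10^-3 mol
n(I2) = n(S2O3^2-)/2 = 2.20 × 10^-3 mol
n(H2O2) in the aliquot = 2.20 × 10^-3 mol (1:1 ratio)
[H2O2] = 2.20 × 10^-3 / 0.00975 = 0.226 mol/L

0.226 M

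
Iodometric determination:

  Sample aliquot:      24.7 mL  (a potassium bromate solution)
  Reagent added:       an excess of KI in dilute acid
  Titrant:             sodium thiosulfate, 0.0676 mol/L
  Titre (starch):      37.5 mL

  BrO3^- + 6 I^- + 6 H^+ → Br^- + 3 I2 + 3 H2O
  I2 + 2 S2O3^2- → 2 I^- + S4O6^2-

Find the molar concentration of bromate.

n(S2O3^2-) = 0.0375 × 0.0676 = 2.53 × 10^-3 mol
n(I2) = n(S2O3^2-)/2 = 1.27 × 10^-3 mol
From the 1:3 ratio, n(BrO3^-) in the aliquot = 1/3 × 1.27 × 10^-3 = 4.22 × 10^-4 mol
[BrO3^-] = 4.22 × 10^-4 / 0.0247 = 0.0171 mol/L

0.0171 mol/L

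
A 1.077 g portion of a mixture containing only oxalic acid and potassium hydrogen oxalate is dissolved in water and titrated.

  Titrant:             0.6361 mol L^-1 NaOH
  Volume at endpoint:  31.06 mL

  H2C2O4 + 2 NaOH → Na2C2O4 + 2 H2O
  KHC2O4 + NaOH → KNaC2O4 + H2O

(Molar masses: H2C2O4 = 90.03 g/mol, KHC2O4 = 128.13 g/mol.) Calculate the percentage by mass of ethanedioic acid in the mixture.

73.14 %

n(NaOH) = 0.03106 × 0.6361 = 0.01976 mol
Let x = n(H2C2O4), y = n(KHC2O4).
Titrant: 2x + 1y = 0.01976;  mass: 90.03x + 128.13y = 1.077
Solving, x = 8.750 × 10^-3 mol, y = 2.257 × 10^-3 mol
mass of H2C2O4 = 8.750 × 10^-3 × 90.03 = 0.7878 g
% H2C2O4 = 0.7878 / 1.077 × 100 = 73.14 %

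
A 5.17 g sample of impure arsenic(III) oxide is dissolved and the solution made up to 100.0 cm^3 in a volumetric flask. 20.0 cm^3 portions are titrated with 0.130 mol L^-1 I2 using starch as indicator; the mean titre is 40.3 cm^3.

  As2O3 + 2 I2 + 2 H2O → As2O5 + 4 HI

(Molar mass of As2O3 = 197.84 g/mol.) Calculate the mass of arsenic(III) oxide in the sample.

n(I2) per titration = 0.0403 × 0.130 = 5.24 × 10^-3 mol
From the 1:2 ratio, n(As2O3) in each aliquot = 1/2 × 5.24 × 10^-3 = 2.62 × 10^-3 mol
n(As2O3) in the whole flask = 2.62 × 10^-3 × 100.0/20.0 = 0.0131 mol
mass of As2O3 = 0.0131 × 197.84 = 2.59 g

2.59 g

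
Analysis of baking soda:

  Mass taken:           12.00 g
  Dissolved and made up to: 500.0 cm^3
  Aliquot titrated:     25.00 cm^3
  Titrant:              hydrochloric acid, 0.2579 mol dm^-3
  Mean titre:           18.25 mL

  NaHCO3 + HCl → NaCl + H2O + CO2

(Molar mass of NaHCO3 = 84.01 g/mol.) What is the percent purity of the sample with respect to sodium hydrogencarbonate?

65.90 %

n(HCl) per titration = 0.01825 × 0.2579 = 4.707 × 10^-3 mol
n(NaHCO3) in each aliquot = 4.707 × 10^-3 mol (1:1 ratio)
n(NaHCO3) in the whole flask = 4.707 × 10^-3 × 500.0/25.00 = 0.09413 mol
mass of NaHCO3 = 0.09413 × 84.01 = 7.908 g
% NaHCO3 = 7.908 / 12.00 × 100 = 65.90 %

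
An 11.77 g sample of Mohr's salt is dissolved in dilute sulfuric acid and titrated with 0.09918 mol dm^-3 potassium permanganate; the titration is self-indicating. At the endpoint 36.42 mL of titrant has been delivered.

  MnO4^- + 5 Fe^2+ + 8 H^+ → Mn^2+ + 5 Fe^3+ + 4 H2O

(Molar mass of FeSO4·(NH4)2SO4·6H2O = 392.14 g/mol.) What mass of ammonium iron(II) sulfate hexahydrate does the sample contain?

n(KMnO4) = 0.03642 L × 0.09918 mol/L = 3.612 × 10^-3 mol
From the 5:1 ratio, n(FeSO4·(NH4)2SO4·6H2O) = 5/1 × 3.612 × 10^-3 = 0.01806 mol
mass of FeSO4·(NH4)2SO4·6H2O = 0.01806 × 392.14 g/mol = 7.082 g

7.082 g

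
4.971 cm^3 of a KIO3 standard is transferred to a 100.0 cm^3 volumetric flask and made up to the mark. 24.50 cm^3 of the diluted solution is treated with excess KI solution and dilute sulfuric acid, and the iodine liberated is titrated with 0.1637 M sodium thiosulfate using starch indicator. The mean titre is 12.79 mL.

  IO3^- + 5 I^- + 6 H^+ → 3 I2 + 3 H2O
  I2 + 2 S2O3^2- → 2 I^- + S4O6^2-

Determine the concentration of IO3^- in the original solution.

n(S2O3^2-) = 0.01279 × 0.1637 = 2.094 × 10^-3 mol
n(I2) = n(S2O3^2-)/2 = 1.047 × 10^-3 mol
From the 1:3 ratio, n(IO3^-) in the aliquot = 1/3 × 1.047 × 10^-3 = 3.490 × 10^-4 mol
[IO3^-]_dilute = 3.490 × 10^-4 / 0.02450 = 0.01424 mol/L
[IO3^-]_original = 0.01424 × 100.0/4.971 = 0.2865 mol/L

0.2865 M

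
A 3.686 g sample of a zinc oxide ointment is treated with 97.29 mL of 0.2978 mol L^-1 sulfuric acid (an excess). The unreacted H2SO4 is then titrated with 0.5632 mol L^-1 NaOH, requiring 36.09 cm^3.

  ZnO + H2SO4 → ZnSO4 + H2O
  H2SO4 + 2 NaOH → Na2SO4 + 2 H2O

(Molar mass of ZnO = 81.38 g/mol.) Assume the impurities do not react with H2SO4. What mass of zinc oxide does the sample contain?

1.531 g

n(H2SO4) added = 0.09729 × 0.2978 = 0.02897 mol
n(NaOH) used in back-titration = 0.03609 × 0.5632 = 0.02033 mol
From the 1:2 ratio, n(H2SO4) left over = 1/2 × 0.02033 = 0.01016 mol
n(H2SO4) consumed by analyte = 0.02897 − 0.01016 = 0.01881 mol
n(ZnO) = 0.01881 mol (1:1 ratio)
mass of ZnO = 0.01881 × 81.38 = 1.531 g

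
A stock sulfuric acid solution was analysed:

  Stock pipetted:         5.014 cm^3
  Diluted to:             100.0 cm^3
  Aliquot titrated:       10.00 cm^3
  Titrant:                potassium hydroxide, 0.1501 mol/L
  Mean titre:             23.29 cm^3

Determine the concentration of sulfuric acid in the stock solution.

H2SO4 + 2 KOH → K2SO4 + 2 H2O
n(KOH) = 0.02329 × 0.1501 = 3.496 × 10^-3 mol
From the 1:2 ratio, n(H2SO4) in the aliquot = 1/2 × 3.496 × 10^-3 = 1.748 × 10^-3 mol
[H2SO4]_dilute = 1.748 × 10^-3 / 0.01000 = 0.1748 mol/L
Dilution factor = 100.0 / 5.014 = 19.94
[H2SO4]_stock = 0.1748 × 19.94 = 3.486 mol/L

3.486 mol/L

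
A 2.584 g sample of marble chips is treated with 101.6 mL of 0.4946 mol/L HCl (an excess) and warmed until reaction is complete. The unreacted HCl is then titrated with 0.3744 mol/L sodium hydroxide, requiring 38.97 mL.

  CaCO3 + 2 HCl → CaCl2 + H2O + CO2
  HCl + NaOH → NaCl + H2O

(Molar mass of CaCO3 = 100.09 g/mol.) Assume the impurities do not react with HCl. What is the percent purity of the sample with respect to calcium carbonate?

n(HCl) added = 0.1016 × 0.4946 = 0.05025 mol
n(NaOH) used in back-titration = 0.03897 × 0.3744 = 0.01459 mol
n(HCl) left over = 0.01459 mol (1:1 ratio)
n(HCl) consumed by analyte = 0.05025 − 0.01459 = 0.03566 mol
From the 1:2 ratio, n(CaCO3) = 1/2 × 0.03566 = 0.01783 mol
mass of CaCO3 = 0.01783 × 100.09 = 1.785 g
% CaCO3 = 1.785 / 2.584 × 100 = 69.07 %

69.07 %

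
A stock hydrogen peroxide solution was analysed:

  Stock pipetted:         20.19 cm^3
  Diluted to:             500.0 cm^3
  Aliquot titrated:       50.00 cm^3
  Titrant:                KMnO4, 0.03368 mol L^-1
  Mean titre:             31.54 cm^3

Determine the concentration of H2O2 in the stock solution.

2 MnO4^- + 5 H2O2 + 6 H^+ → 2 Mn^2+ + 5 O2 + 8 H2O
n(KMnO4) = 0.03154 × 0.03368 = 1.062 × 10^-3 mol
From the 5:2 ratio, n(H2O2) in the aliquot = 5/2 × 1.062 × 10^-3 = 2.656 × 10^-3 mol
[H2O2]_dilute = 2.656 × 10^-3 / 0.05000 = 0.05311 mol/L
Dilution factor = 500.0 / 20.19 = 24.76
[H2O2]_stock = 0.05311 × 24.76 = 1.315 mol/L

1.315 mol/L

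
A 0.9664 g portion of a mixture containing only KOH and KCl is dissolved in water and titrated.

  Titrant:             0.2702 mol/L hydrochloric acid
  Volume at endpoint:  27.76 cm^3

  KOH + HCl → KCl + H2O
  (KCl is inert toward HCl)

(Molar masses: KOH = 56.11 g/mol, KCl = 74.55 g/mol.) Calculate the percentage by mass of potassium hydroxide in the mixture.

43.55 %

n(HCl) = 0.02776 × 0.2702 = 7.501 × 10^-3 mol
Let x = n(KOH), y = n(KCl).
Titrant: 1x = 7.501 × 10^-3;  mass: 56.11x + 74.55y = 0.9664
Solving, x = 7.501 × 10^-3 mol, y = 7.318 × 10^-3 mol
mass of KOH = 7.501 × 10^-3 × 56.11 = 0.4209 g
% KOH = 0.4209 / 0.9664 × 100 = 43.55 %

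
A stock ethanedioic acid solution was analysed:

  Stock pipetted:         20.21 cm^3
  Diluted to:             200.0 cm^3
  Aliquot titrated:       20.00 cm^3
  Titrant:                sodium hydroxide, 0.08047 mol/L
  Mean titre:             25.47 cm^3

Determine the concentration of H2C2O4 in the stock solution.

0.5071 mol/L

H2C2O4 + 2 NaOH → Na2C2O4 + 2 H2O
n(NaOH) = 0.02547 × 0.08047 = 2.050 × 10^-3 mol
From the 1:2 ratio, n(H2C2O4) in the aliquot = 1/2 × 2.050 × 10^-3 = 1.025 × 10^-3 mol
[H2C2O4]_dilute = 1.025 × 10^-3 / 0.02000 = 0.05124 mol/L
Dilution factor = 200.0 / 20.21 = 9.896
[H2C2O4]_stock = 0.05124 × 9.896 = 0.5071 mol/L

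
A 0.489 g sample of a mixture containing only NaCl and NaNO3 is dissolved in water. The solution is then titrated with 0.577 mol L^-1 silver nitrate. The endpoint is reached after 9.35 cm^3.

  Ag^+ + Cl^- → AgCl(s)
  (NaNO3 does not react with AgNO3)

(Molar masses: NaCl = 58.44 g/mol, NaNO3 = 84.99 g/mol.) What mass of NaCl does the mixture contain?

0.315 g

n(AgNO3) = 0.00935 × 0.577 = 5.39 × 10^-3 mol
Let x = n(NaCl), y = n(NaNO3).
Titrant: 1x = 5.39 × 10^-3;  mass: 58.44x + 84.99y = 0.489
Solving, x = 5.39 × 10^-3 mol, y = 2.04 × 10^-3 mol
mass of NaCl = 5.39 × 10^-3 × 58.44 = 0.315 g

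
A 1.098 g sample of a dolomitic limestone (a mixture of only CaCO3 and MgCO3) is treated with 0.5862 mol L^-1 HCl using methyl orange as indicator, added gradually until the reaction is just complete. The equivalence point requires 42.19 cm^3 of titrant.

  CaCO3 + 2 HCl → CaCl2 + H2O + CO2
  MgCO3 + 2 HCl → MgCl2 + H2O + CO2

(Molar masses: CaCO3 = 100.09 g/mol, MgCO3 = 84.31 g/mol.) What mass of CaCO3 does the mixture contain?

0.3516 g

n(HCl) = 0.04219 × 0.5862 = 0.02473 mol
Let x = n(CaCO3), y = n(MgCO3).
Titrant: 2x + 2y = 0.02473;  mass: 100.09x + 84.31y = 1.098
Solving, x = 3.513 × 10^-3 mol, y = 8.853 × 10^-3 mol
mass of CaCO3 = 3.513 × 10^-3 × 100.09 = 0.3516 g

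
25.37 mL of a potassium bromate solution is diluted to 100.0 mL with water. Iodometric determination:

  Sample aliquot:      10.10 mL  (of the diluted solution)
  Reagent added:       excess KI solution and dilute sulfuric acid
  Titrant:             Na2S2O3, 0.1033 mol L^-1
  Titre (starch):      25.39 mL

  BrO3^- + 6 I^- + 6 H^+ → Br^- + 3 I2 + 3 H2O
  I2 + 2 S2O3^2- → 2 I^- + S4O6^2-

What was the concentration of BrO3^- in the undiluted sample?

0.1706 mol/L

n(S2O3^2-) = 0.02539 × 0.1033 = 2.623 × 10^-3 mol
n(I2) = n(S2O3^2-)/2 = 1.311 × 10^-3 mol
From the 1:3 ratio, n(BrO3^-) in the aliquot = 1/3 × 1.311 × 10^-3 = 4.371 × 10^-4 mol
[BrO3^-]_dilute = 4.371 × 10^-4 / 0.01010 = 0.04328 mol/L
[BrO3^-]_original = 0.04328 × 100.0/25.37 = 0.1706 mol/L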